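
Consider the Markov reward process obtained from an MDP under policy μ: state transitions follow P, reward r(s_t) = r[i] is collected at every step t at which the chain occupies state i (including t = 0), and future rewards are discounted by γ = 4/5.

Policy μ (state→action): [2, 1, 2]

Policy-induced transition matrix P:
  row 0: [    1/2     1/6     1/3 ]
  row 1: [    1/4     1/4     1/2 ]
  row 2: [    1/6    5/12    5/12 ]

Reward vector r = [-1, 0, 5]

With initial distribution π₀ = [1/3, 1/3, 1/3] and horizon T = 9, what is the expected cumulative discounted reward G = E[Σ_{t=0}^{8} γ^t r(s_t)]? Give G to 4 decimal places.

G = 7.2920

t=0: π = [0.3333, 0.3333, 0.3333], E[r] = 1.3333, γ^t·E[r] = 1.333333, running G = 1.333333
t=1: π = [0.3056, 0.2778, 0.4167], E[r] = 1.7778, γ^t·E[r] = 1.422222, running G = 2.755556
t=2: π = [0.2917, 0.2940, 0.4144], E[r] = 1.7801, γ^t·E[r] = 1.139259, running G = 3.894815
t=3: π = [0.2884, 0.2948, 0.4169], E[r] = 1.7959, γ^t·E[r] = 0.919506, running G = 4.814321
t=4: π = [0.2874, 0.2954, 0.4172], E[r] = 1.7986, γ^t·E[r] = 0.736718, running G = 5.551039
t=5: π = [0.2871, 0.2956, 0.4173], E[r] = 1.7996, γ^t·E[r] = 0.589702, running G = 6.140741
t=6: π = [0.2870, 0.2956, 0.4174], E[r] = 1.7999, γ^t·E[r] = 0.471831, running G = 6.612572
t=7: π = [0.2870, 0.2956, 0.4174], E[r] = 1.8000, γ^t·E[r] = 0.377481, running G = 6.990053
t=8: π = [0.2870, 0.2957, 0.4174], E[r] = 1.8000, γ^t·E[r] = 0.301988, running G = 7.292041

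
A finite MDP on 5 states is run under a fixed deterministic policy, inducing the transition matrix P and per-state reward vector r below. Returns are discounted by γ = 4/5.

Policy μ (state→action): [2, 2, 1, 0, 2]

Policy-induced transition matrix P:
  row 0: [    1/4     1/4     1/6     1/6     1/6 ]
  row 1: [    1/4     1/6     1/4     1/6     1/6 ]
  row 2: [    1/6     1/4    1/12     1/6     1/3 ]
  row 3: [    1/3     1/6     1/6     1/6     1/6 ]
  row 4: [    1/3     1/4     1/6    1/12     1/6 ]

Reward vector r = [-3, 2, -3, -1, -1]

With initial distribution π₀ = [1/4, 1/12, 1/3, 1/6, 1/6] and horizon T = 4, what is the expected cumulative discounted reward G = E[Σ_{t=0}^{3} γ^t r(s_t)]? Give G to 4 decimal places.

t=0: π = [0.2500, 0.0833, 0.3333, 0.1667, 0.1667], E[r] = -1.9167, γ^t·E[r] = -1.916667, running G = -1.916667
t=1: π = [0.2500, 0.2292, 0.1458, 0.1528, 0.2222], E[r] = -1.1042, γ^t·E[r] = -0.883333, running G = -2.800000
t=2: π = [0.2691, 0.2182, 0.1736, 0.1481, 0.1910], E[r] = -1.2309, γ^t·E[r] = -0.787778, running G = -3.587778
t=3: π = [0.2638, 0.2195, 0.1704, 0.1508, 0.1956], E[r] = -1.2099, γ^t·E[r] = -0.619481, running G = -4.207259

G = -4.2073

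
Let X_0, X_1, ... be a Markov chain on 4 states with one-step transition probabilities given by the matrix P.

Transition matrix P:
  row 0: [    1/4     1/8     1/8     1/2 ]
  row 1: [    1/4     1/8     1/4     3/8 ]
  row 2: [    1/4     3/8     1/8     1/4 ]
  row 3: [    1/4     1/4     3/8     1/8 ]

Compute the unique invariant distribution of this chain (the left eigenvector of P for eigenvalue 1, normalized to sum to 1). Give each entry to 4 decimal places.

Balance equations π_j = Σ_i π_i·P[i][j]:
  π_0 = 1/4·π_0 + 1/4·π_1 + 1/4·π_2 + 1/4·π_3
  π_1 = 1/8·π_0 + 1/8·π_1 + 3/8·π_2 + 1/4·π_3
  π_2 = 1/8·π_0 + 1/4·π_1 + 1/8·π_2 + 3/8·π_3
  normalize: π_0 + π_1 + π_2 + π_3 = 1
Solving the linear system gives exactly π = [1/4, 20/91, 83/364, 55/182].

π = [0.2500, 0.2198, 0.2280, 0.3022]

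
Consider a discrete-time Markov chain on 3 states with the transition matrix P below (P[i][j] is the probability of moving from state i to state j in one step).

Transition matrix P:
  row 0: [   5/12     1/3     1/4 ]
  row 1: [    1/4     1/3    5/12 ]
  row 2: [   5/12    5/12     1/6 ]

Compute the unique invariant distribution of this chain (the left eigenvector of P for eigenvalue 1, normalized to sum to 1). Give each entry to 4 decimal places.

Balance equations π_j = Σ_i π_i·P[i][j]:
  π_0 = 5/12·π_0 + 1/4·π_1 + 5/12·π_2
  π_1 = 1/3·π_0 + 1/3·π_1 + 5/12·π_2
  normalize: π_0 + π_1 + π_2 = 1
Solving the linear system gives exactly π = [5/14, 5/14, 2/7].

π = [0.3571, 0.3571, 0.2857]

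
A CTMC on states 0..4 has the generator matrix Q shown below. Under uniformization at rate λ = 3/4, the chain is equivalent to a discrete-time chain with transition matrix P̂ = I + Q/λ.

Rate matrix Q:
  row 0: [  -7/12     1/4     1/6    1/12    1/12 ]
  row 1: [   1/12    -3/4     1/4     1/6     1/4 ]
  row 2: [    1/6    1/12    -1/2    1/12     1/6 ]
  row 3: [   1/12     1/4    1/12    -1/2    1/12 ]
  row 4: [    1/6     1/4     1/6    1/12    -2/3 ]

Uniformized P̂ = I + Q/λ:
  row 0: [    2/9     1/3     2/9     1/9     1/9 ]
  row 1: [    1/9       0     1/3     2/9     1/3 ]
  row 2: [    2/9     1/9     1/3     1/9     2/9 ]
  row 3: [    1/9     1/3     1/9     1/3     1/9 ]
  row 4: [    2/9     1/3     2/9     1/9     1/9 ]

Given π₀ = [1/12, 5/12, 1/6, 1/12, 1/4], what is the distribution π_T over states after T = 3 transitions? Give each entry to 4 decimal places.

π = [0.1792, 0.2045, 0.2558, 0.1727, 0.1877]

t=0: π = [0.0833, 0.4167, 0.1667, 0.0833, 0.2500]
t=1: π = [0.1667, 0.1574, 0.2778, 0.1759, 0.2222]
t=2: π = [0.1852, 0.2191, 0.2510, 0.1677, 0.1770]
t=3: π = [0.1792, 0.2045, 0.2558, 0.1727, 0.1877]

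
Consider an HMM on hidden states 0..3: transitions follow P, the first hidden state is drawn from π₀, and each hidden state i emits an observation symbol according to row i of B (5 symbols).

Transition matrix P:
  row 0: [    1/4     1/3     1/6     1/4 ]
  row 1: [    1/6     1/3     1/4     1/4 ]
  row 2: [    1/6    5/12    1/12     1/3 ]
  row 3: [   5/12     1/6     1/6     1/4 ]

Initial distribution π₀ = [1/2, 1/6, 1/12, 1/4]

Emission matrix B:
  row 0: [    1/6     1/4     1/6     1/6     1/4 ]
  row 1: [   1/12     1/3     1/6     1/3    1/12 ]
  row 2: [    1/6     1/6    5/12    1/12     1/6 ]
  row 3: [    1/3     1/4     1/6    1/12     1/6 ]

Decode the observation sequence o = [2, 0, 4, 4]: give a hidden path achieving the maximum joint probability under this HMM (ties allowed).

t=0: δ = [8.333e-02, 2.778e-02, 3.472e-02, 4.167e-02]  (obs o_0=2)
t=1: δ = [3.472e-03, 2.315e-03, 2.315e-03, 6.944e-03]  ψ = [0, 0, 0, 0]  (obs o_1=0)
t=2: δ = [7.234e-04, 9.645e-05, 1.929e-04, 2.894e-04]  ψ = [3, 0, 3, 3]  (obs o_2=4)
t=3: δ = [4.521e-05, 2.009e-05, 2.009e-05, 3.014e-05]  ψ = [0, 0, 0, 0]  (obs o_3=4)
backtrack: best end state = 0; path = [0, 3, 0, 0]

path = [0, 3, 0, 0]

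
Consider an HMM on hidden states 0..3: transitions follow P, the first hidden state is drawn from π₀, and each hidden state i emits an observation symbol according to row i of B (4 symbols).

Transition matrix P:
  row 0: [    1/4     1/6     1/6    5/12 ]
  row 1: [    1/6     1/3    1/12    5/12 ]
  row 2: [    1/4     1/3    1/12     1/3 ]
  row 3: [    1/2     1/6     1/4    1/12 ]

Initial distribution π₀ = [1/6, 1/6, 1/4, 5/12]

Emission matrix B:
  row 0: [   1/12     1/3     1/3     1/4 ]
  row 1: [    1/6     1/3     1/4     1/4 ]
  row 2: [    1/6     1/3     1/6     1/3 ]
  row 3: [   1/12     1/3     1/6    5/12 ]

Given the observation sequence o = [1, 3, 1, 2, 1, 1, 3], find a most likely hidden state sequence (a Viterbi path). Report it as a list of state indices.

path = [3, 0, 3, 0, 3, 0, 3]

t=0: δ = [5.556e-02, 5.556e-02, 8.333e-02, 1.389e-01]  (obs o_0=1)
t=1: δ = [1.736e-02, 6.944e-03, 1.157e-02, 1.157e-02]  ψ = [3, 2, 3, 2]  (obs o_1=3)
t=2: δ = [1.929e-03, 1.286e-03, 9.645e-04, 2.411e-03]  ψ = [3, 2, 0, 0]  (obs o_2=1)
t=3: δ = [4.019e-04, 1.072e-04, 1.005e-04, 1.340e-04]  ψ = [3, 1, 3, 0]  (obs o_3=2)
t=4: δ = [3.349e-05, 2.233e-05, 2.233e-05, 5.582e-05]  ψ = [0, 0, 0, 0]  (obs o_4=1)
t=5: δ = [9.303e-06, 3.101e-06, 4.651e-06, 4.651e-06]  ψ = [3, 3, 3, 0]  (obs o_5=1)
t=6: δ = [5.814e-07, 3.876e-07, 5.168e-07, 1.615e-06]  ψ = [0, 0, 0, 0]  (obs o_6=3)
backtrack: best end state = 3; path = [3, 0, 3, 0, 3, 0, 3]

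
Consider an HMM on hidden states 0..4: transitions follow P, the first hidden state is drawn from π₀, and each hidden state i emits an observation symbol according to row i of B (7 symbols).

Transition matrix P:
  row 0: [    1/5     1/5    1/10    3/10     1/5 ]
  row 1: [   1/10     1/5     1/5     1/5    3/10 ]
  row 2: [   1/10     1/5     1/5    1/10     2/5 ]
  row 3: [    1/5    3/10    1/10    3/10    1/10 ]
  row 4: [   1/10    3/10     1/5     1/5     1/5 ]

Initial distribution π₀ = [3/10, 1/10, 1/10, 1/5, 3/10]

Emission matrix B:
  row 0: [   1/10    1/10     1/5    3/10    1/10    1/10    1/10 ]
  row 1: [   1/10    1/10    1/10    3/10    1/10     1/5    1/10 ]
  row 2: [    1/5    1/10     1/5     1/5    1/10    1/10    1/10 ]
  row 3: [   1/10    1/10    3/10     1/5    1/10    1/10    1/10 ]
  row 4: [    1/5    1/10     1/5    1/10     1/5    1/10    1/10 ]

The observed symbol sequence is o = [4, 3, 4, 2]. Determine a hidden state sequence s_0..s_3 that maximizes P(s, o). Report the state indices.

t=0: δ = [3.000e-02, 1.000e-02, 1.000e-02, 2.000e-02, 6.000e-02]  (obs o_0=4)
t=1: δ = [1.800e-03, 5.400e-03, 2.400e-03, 2.400e-03, 1.200e-03]  ψ = [0, 4, 4, 4, 4]  (obs o_1=3)
t=2: δ = [5.400e-05, 1.080e-04, 1.080e-04, 1.080e-04, 3.240e-04]  ψ = [1, 1, 1, 1, 1]  (obs o_2=4)
t=3: δ = [6.480e-06, 9.720e-06, 1.296e-05, 1.944e-05, 1.296e-05]  ψ = [4, 4, 4, 4, 4]  (obs o_3=2)
backtrack: best end state = 3; path = [4, 1, 4, 3]

path = [4, 1, 4, 3]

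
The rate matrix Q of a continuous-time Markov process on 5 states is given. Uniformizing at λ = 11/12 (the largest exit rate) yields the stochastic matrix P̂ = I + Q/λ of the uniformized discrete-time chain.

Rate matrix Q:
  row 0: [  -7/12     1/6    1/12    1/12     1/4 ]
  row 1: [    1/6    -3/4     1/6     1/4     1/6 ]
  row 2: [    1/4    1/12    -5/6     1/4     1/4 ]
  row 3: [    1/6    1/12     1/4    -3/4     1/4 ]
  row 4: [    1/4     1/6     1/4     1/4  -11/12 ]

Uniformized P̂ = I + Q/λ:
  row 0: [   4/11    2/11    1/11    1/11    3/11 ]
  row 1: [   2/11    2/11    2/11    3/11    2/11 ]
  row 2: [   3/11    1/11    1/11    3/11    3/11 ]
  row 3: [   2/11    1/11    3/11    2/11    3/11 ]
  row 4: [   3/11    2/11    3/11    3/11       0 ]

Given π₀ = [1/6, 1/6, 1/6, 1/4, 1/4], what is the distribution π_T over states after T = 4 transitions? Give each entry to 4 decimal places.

π = [0.2647, 0.1468, 0.1786, 0.2059, 0.2040]

t=0: π = [0.1667, 0.1667, 0.1667, 0.2500, 0.2500]
t=1: π = [0.2500, 0.1439, 0.1970, 0.2197, 0.1894]
t=2: π = [0.2624, 0.1439, 0.1784, 0.2073, 0.2080]
t=3: π = [0.2647, 0.1468, 0.1795, 0.2062, 0.2029]
t=4: π = [0.2647, 0.1468, 0.1786, 0.2059, 0.2040]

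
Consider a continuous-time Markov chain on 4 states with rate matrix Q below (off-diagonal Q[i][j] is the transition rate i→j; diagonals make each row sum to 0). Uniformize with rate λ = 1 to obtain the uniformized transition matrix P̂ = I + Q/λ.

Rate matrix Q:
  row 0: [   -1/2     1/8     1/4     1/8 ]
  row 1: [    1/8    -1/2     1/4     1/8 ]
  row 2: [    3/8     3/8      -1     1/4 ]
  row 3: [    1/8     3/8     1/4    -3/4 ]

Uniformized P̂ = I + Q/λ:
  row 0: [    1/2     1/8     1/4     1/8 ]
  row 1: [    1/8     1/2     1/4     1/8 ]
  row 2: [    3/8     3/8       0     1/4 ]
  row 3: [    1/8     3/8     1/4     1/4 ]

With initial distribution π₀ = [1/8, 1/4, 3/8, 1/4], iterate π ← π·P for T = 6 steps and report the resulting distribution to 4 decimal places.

t=0: π = [0.1250, 0.2500, 0.3750, 0.2500]
t=1: π = [0.2656, 0.3750, 0.1563, 0.2031]
t=2: π = [0.2637, 0.3555, 0.2109, 0.1699]
t=3: π = [0.2766, 0.3535, 0.1973, 0.1726]
t=4: π = [0.2780, 0.3500, 0.2007, 0.1712]
t=5: π = [0.2794, 0.3492, 0.1998, 0.1715]
t=6: π = [0.2797, 0.3488, 0.2000, 0.1714]

π = [0.2797, 0.3488, 0.2000, 0.1714]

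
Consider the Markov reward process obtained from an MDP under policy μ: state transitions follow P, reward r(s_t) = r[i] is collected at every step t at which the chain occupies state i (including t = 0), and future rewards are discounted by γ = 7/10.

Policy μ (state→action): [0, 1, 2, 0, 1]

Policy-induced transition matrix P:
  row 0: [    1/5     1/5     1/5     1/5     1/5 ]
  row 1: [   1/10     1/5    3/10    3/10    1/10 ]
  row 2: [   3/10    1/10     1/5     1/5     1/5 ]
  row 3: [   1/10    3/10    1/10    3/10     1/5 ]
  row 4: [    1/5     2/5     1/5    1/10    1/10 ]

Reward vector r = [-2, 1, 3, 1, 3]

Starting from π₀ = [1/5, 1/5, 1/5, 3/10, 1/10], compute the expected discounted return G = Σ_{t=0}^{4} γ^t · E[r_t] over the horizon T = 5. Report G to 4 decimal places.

G = 3.1370

t=0: π = [0.2000, 0.2000, 0.2000, 0.3000, 0.1000], E[r] = 1.0000, γ^t·E[r] = 1.000000, running G = 1.000000
t=1: π = [0.1700, 0.2300, 0.1900, 0.2400, 0.1700], E[r] = 1.2100, γ^t·E[r] = 0.847000, running G = 1.847000
t=2: π = [0.1720, 0.2390, 0.1990, 0.2300, 0.1600], E[r] = 1.2020, γ^t·E[r] = 0.588980, running G = 2.435980
t=3: π = [0.1730, 0.2351, 0.2009, 0.2309, 0.1601], E[r] = 1.2030, γ^t·E[r] = 0.412629, running G = 2.848609
t=4: π = [0.1735, 0.2350, 0.2004, 0.2306, 0.1605], E[r] = 1.2013, γ^t·E[r] = 0.288439, running G = 3.137048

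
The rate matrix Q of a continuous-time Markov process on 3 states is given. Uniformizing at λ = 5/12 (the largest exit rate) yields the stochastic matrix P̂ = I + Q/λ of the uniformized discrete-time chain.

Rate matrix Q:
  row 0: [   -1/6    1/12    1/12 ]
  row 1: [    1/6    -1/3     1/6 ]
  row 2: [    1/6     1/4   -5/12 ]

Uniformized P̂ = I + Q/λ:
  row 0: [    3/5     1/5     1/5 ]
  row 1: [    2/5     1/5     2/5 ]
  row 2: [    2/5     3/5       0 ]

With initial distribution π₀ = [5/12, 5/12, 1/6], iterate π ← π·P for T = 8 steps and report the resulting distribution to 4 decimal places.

π = [0.5000, 0.2858, 0.2142]

t=0: π = [0.4167, 0.4167, 0.1667]
t=1: π = [0.4833, 0.2667, 0.2500]
t=2: π = [0.4967, 0.3000, 0.2033]
t=3: π = [0.4993, 0.2813, 0.2193]
t=4: π = [0.4999, 0.2877, 0.2124]
t=5: π = [0.5000, 0.2850, 0.2151]
t=6: π = [0.5000, 0.2860, 0.2140]
t=7: π = [0.5000, 0.2856, 0.2144]
t=8: π = [0.5000, 0.2858, 0.2142]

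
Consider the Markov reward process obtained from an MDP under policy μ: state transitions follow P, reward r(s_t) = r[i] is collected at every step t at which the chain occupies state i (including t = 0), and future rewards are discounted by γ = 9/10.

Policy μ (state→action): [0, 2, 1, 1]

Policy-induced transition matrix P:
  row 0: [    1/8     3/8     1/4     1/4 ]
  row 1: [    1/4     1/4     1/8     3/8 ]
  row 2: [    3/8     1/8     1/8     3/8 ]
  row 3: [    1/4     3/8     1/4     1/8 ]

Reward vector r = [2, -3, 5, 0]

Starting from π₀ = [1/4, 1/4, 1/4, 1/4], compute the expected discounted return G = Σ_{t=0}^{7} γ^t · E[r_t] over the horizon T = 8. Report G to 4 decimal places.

t=0: π = [0.2500, 0.2500, 0.2500, 0.2500], E[r] = 1.0000, γ^t·E[r] = 1.000000, running G = 1.000000
t=1: π = [0.2500, 0.2813, 0.1875, 0.2813], E[r] = 0.5938, γ^t·E[r] = 0.534375, running G = 1.534375
t=2: π = [0.2422, 0.2930, 0.1914, 0.2734], E[r] = 0.5625, γ^t·E[r] = 0.455625, running G = 1.990000
t=3: π = [0.2437, 0.2905, 0.1895, 0.2764], E[r] = 0.5630, γ^t·E[r] = 0.410418, running G = 2.400418
t=4: π = [0.2432, 0.2913, 0.1900, 0.2755], E[r] = 0.5625, γ^t·E[r] = 0.369056, running G = 2.769475
t=5: π = [0.2433, 0.2911, 0.1898, 0.2757], E[r] = 0.5626, γ^t·E[r] = 0.332218, running G = 3.101693
t=6: π = [0.2433, 0.2912, 0.1899, 0.2756], E[r] = 0.5626, γ^t·E[r] = 0.298978, running G = 3.400671
t=7: π = [0.2433, 0.2911, 0.1899, 0.2757], E[r] = 0.5626, γ^t·E[r] = 0.269085, running G = 3.669756

G = 3.6698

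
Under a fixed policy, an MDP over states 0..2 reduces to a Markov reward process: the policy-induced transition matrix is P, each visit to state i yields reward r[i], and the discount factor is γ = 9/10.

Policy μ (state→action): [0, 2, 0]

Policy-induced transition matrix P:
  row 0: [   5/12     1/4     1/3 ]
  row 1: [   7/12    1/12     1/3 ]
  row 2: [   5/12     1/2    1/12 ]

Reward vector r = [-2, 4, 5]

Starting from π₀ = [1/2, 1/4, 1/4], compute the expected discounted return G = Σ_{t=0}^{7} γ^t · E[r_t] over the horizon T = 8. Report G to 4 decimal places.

G = 8.2929

t=0: π = [0.5000, 0.2500, 0.2500], E[r] = 1.2500, γ^t·E[r] = 1.250000, running G = 1.250000
t=1: π = [0.4583, 0.2708, 0.2708], E[r] = 1.5208, γ^t·E[r] = 1.368750, running G = 2.618750
t=2: π = [0.4618, 0.2726, 0.2656], E[r] = 1.4948, γ^t·E[r] = 1.210781, running G = 3.829531
t=3: π = [0.4621, 0.2710, 0.2669], E[r] = 1.4944, γ^t·E[r] = 1.089387, running G = 4.918918
t=4: π = [0.4618, 0.2716, 0.2666], E[r] = 1.4956, γ^t·E[r] = 0.981279, running G = 5.900197
t=5: π = [0.4619, 0.2714, 0.2667], E[r] = 1.4951, γ^t·E[r] = 0.882850, running G = 6.783047
t=6: π = [0.4619, 0.2714, 0.2667], E[r] = 1.4953, γ^t·E[r] = 0.794650, running G = 7.577696
t=7: π = [0.4619, 0.2714, 0.2667], E[r] = 1.4952, γ^t·E[r] = 0.715163, running G = 8.292859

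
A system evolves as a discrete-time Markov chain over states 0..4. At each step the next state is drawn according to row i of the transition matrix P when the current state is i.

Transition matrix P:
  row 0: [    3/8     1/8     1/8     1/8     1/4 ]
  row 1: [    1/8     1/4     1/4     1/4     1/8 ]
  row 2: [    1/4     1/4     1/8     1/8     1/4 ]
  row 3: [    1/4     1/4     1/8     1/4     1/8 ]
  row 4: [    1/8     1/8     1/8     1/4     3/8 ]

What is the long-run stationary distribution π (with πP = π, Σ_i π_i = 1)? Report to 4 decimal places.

π = [0.2254, 0.1932, 0.1491, 0.2032, 0.2291]

Balance equations π_j = Σ_i π_i·P[i][j]:
  π_0 = 3/8·π_0 + 1/8·π_1 + 1/4·π_2 + 1/4·π_3 + 1/8·π_4
  π_1 = 1/8·π_0 + 1/4·π_1 + 1/4·π_2 + 1/4·π_3 + 1/8·π_4
  π_2 = 1/8·π_0 + 1/4·π_1 + 1/8·π_2 + 1/8·π_3 + 1/8·π_4
  π_3 = 1/8·π_0 + 1/4·π_1 + 1/8·π_2 + 1/4·π_3 + 1/4·π_4
  normalize: π_0 + π_1 + π_2 + π_3 + π_4 = 1
Solving the linear system gives exactly π = [87/386, 261/1351, 403/2702, 549/2702, 619/2702].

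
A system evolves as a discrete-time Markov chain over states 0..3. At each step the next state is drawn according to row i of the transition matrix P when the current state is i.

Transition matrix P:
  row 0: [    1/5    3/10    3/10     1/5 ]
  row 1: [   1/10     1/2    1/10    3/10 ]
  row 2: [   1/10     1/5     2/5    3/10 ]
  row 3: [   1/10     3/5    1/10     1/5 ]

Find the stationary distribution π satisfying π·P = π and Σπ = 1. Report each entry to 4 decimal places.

π = [0.1111, 0.4517, 0.1746, 0.2626]

Balance equations π_j = Σ_i π_i·P[i][j]:
  π_0 = 1/5·π_0 + 1/10·π_1 + 1/10·π_2 + 1/10·π_3
  π_1 = 3/10·π_0 + 1/2·π_1 + 1/5·π_2 + 3/5·π_3
  π_2 = 3/10·π_0 + 1/10·π_1 + 2/5·π_2 + 1/10·π_3
  normalize: π_0 + π_1 + π_2 + π_3 = 1
Solving the linear system gives exactly π = [1/9, 313/693, 11/63, 26/99].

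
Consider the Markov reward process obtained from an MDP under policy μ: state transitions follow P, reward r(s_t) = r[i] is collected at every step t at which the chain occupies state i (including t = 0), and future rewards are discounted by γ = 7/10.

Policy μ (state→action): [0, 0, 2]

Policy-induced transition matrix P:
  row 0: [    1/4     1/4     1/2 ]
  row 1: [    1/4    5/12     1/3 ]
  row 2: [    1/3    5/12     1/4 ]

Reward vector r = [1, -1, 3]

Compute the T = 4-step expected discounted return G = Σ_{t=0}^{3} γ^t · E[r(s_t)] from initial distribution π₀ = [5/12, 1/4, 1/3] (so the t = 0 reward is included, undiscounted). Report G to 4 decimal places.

G = 2.7042

t=0: π = [0.4167, 0.2500, 0.3333], E[r] = 1.1667, γ^t·E[r] = 1.166667, running G = 1.166667
t=1: π = [0.2778, 0.3472, 0.3750], E[r] = 1.0556, γ^t·E[r] = 0.738889, running G = 1.905556
t=2: π = [0.2813, 0.3704, 0.3484], E[r] = 0.9560, γ^t·E[r] = 0.468449, running G = 2.374005
t=3: π = [0.2790, 0.3698, 0.3512], E[r] = 0.9628, γ^t·E[r] = 0.330230, running G = 2.704235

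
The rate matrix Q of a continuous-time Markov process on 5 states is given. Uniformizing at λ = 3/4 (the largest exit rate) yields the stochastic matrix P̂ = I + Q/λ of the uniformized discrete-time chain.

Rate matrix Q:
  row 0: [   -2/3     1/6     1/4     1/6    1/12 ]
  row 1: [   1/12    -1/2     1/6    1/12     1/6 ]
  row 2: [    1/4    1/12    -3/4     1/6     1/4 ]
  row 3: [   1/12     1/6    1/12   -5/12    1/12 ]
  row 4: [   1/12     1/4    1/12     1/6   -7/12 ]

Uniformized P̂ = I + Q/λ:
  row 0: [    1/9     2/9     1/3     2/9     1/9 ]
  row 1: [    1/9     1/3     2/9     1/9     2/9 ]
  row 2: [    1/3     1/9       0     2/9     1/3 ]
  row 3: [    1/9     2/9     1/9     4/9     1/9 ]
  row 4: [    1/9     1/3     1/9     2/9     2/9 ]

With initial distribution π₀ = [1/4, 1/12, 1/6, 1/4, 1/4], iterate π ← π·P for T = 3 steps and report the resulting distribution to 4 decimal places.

π = [0.1452, 0.2547, 0.1545, 0.2509, 0.1947]

t=0: π = [0.2500, 0.0833, 0.1667, 0.2500, 0.2500]
t=1: π = [0.1481, 0.2407, 0.1574, 0.2685, 0.1852]
t=2: π = [0.1461, 0.2521, 0.1533, 0.2551, 0.1934]
t=3: π = [0.1452, 0.2547, 0.1545, 0.2509, 0.1947]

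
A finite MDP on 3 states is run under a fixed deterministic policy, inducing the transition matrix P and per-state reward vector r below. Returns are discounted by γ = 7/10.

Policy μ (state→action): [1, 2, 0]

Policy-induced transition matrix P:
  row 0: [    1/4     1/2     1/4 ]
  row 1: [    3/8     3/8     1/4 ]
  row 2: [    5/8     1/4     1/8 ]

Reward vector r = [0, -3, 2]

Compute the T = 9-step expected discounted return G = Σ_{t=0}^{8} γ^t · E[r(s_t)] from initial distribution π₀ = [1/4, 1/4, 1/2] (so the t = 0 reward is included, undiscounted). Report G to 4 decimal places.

G = -1.3352

t=0: π = [0.2500, 0.2500, 0.5000], E[r] = 0.2500, γ^t·E[r] = 0.250000, running G = 0.250000
t=1: π = [0.4688, 0.3438, 0.1875], E[r] = -0.6563, γ^t·E[r] = -0.459375, running G = -0.209375
t=2: π = [0.3633, 0.4102, 0.2266], E[r] = -0.7773, γ^t·E[r] = -0.380898, running G = -0.590273
t=3: π = [0.3862, 0.3921, 0.2217], E[r] = -0.7329, γ^t·E[r] = -0.251388, running G = -0.841662
t=4: π = [0.3821, 0.3956, 0.2223], E[r] = -0.7421, γ^t·E[r] = -0.178185, running G = -1.019846
t=5: π = [0.3828, 0.3950, 0.2222], E[r] = -0.7405, γ^t·E[r] = -0.124459, running G = -1.144305
t=6: π = [0.3827, 0.3951, 0.2222], E[r] = -0.7408, γ^t·E[r] = -0.087151, running G = -1.231456
t=7: π = [0.3827, 0.3951, 0.2222], E[r] = -0.7407, γ^t·E[r] = -0.061003, running G = -1.292459
t=8: π = [0.3827, 0.3951, 0.2222], E[r] = -0.7407, γ^t·E[r] = -0.042702, running G = -1.335161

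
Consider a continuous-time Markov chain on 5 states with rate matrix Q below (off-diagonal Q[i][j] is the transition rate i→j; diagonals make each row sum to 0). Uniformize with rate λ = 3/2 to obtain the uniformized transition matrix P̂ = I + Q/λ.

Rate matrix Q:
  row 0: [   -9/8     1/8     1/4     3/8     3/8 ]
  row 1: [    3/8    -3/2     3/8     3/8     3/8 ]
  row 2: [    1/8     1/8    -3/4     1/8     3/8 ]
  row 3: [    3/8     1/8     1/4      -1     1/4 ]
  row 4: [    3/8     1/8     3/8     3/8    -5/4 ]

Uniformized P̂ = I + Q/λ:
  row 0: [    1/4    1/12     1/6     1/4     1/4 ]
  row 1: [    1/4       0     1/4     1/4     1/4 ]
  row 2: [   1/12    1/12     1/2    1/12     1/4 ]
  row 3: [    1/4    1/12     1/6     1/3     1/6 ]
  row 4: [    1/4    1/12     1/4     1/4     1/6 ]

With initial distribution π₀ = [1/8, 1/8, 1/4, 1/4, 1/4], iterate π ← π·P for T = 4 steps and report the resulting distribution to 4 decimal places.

t=0: π = [0.1250, 0.1250, 0.2500, 0.2500, 0.2500]
t=1: π = [0.2083, 0.0729, 0.2813, 0.2292, 0.2083]
t=2: π = [0.2031, 0.0773, 0.2839, 0.2222, 0.2135]
t=3: π = [0.2027, 0.0769, 0.2855, 0.2212, 0.2137]
t=4: π = [0.2024, 0.0769, 0.2861, 0.2208, 0.2138]

π = [0.2024, 0.0769, 0.2861, 0.2208, 0.2138]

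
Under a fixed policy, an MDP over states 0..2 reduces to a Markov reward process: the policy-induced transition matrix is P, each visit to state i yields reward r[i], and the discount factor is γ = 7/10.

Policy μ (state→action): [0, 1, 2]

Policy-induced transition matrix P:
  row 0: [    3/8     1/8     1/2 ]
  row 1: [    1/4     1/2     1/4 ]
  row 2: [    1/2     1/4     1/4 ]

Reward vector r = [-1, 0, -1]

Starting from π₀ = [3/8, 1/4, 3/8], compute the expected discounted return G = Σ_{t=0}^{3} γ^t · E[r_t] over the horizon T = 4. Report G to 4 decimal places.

G = -1.8738

t=0: π = [0.3750, 0.2500, 0.3750], E[r] = -0.7500, γ^t·E[r] = -0.750000, running G = -0.750000
t=1: π = [0.3906, 0.2656, 0.3438], E[r] = -0.7344, γ^t·E[r] = -0.514063, running G = -1.264063
t=2: π = [0.3848, 0.2676, 0.3477], E[r] = -0.7324, γ^t·E[r] = -0.358887, running G = -1.622949
t=3: π = [0.3850, 0.2688, 0.3462], E[r] = -0.7312, γ^t·E[r] = -0.250802, running G = -1.873751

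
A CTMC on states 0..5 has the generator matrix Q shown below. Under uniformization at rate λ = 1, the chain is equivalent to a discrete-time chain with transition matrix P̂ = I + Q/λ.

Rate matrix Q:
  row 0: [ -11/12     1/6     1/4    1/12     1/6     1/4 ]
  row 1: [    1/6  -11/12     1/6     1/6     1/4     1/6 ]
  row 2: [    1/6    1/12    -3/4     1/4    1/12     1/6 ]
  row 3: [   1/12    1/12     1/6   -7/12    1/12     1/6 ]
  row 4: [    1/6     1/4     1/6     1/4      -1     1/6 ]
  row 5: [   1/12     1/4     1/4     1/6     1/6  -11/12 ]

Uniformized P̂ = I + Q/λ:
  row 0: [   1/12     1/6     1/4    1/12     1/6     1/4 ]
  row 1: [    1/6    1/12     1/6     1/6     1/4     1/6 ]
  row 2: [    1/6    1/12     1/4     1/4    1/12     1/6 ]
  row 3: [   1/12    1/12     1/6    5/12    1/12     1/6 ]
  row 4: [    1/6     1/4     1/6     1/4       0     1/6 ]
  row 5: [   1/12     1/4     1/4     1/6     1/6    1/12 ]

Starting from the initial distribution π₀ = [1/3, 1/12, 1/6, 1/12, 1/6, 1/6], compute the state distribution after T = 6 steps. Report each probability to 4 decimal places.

t=0: π = [0.3333, 0.0833, 0.1667, 0.0833, 0.1667, 0.1667]
t=1: π = [0.1181, 0.1667, 0.2222, 0.1875, 0.1250, 0.1806]
t=2: π = [0.1262, 0.1441, 0.2101, 0.2326, 0.1256, 0.1615]
t=3: π = [0.1233, 0.1417, 0.2081, 0.2423, 0.1209, 0.1637]
t=4: π = [0.1226, 0.1410, 0.2079, 0.2444, 0.1208, 0.1633]
t=5: π = [0.1225, 0.1409, 0.2078, 0.2449, 0.1206, 0.1633]
t=6: π = [0.1224, 0.1409, 0.2078, 0.2451, 0.1206, 0.1633]

π = [0.1224, 0.1409, 0.2078, 0.2451, 0.1206, 0.1633]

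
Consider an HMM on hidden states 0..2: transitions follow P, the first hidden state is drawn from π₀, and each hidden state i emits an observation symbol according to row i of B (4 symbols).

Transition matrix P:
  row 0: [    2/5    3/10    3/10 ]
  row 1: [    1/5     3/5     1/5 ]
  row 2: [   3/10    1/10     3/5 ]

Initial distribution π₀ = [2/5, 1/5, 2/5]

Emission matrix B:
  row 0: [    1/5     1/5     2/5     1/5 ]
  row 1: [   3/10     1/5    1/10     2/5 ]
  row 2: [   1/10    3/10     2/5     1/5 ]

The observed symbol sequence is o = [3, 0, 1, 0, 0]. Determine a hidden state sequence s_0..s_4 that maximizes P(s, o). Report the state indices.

path = [1, 1, 1, 1, 1]

t=0: δ = [8.000e-02, 8.000e-02, 8.000e-02]  (obs o_0=3)
t=1: δ = [6.400e-03, 1.440e-02, 4.800e-03]  ψ = [0, 1, 2]  (obs o_1=0)
t=2: δ = [5.760e-04, 1.728e-03, 8.640e-04]  ψ = [1, 1, 1]  (obs o_2=1)
t=3: δ = [6.912e-05, 3.110e-04, 5.184e-05]  ψ = [1, 1, 2]  (obs o_3=0)
t=4: δ = [1.244e-05, 5.599e-05, 6.221e-06]  ψ = [1, 1, 1]  (obs o_4=0)
backtrack: best end state = 1; path = [1, 1, 1, 1, 1]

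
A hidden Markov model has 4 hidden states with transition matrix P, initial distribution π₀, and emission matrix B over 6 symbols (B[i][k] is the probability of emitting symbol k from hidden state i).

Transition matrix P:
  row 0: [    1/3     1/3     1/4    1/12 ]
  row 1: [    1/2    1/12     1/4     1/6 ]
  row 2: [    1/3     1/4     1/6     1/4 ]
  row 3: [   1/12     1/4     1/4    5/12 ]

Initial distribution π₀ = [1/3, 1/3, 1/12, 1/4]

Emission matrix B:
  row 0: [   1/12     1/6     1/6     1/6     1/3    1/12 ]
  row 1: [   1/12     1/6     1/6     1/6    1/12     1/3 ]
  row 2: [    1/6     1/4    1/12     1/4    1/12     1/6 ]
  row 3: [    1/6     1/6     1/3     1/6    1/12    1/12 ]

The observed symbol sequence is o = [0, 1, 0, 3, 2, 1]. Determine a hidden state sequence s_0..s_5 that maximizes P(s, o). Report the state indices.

t=0: δ = [2.778e-02, 2.778e-02, 1.389e-02, 4.167e-02]  (obs o_0=0)
t=1: δ = [2.315e-03, 1.736e-03, 2.604e-03, 2.894e-03]  ψ = [1, 3, 3, 3]  (obs o_1=1)
t=2: δ = [7.234e-05, 6.430e-05, 1.206e-04, 2.009e-04]  ψ = [1, 0, 3, 3]  (obs o_2=0)
t=3: δ = [6.698e-06, 8.372e-06, 1.256e-05, 1.395e-05]  ψ = [2, 3, 3, 3]  (obs o_3=3)
t=4: δ = [6.977e-07, 5.814e-07, 2.907e-07, 1.938e-06]  ψ = [1, 3, 3, 3]  (obs o_4=2)
t=5: δ = [4.845e-08, 8.075e-08, 1.211e-07, 1.346e-07]  ψ = [1, 3, 3, 3]  (obs o_5=1)
backtrack: best end state = 3; path = [3, 3, 3, 3, 3, 3]

path = [3, 3, 3, 3, 3, 3]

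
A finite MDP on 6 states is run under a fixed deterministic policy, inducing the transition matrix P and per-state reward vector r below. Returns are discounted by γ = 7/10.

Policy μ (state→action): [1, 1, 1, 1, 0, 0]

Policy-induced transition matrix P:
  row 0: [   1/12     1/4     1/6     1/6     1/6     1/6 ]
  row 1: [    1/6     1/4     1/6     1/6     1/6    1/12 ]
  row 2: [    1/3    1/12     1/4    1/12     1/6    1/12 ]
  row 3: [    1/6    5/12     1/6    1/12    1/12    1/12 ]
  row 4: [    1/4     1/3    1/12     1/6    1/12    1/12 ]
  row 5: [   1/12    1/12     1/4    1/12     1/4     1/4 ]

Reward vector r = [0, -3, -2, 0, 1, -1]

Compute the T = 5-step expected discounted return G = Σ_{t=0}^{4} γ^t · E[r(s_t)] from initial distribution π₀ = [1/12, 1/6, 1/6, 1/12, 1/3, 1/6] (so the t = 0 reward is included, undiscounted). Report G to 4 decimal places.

t=0: π = [0.0833, 0.1667, 0.1667, 0.0833, 0.3333, 0.1667], E[r] = -0.6667, γ^t·E[r] = -0.666667, running G = -0.666667
t=1: π = [0.2014, 0.2361, 0.1667, 0.1319, 0.1458, 0.1181], E[r] = -1.0139, γ^t·E[r] = -0.709722, running G = -1.376389
t=2: π = [0.1800, 0.2367, 0.1782, 0.1319, 0.1534, 0.1198], E[r] = -1.0330, γ^t·E[r] = -0.506163, running G = -1.882552
t=3: π = [0.1842, 0.2351, 0.1787, 0.1308, 0.1529, 0.1183], E[r] = -1.0282, γ^t·E[r] = -0.352660, running G = -2.235212
t=4: π = [0.1840, 0.2350, 0.1787, 0.1310, 0.1529, 0.1184], E[r] = -1.0280, γ^t·E[r] = -0.246823, running G = -2.482035

G = -2.4820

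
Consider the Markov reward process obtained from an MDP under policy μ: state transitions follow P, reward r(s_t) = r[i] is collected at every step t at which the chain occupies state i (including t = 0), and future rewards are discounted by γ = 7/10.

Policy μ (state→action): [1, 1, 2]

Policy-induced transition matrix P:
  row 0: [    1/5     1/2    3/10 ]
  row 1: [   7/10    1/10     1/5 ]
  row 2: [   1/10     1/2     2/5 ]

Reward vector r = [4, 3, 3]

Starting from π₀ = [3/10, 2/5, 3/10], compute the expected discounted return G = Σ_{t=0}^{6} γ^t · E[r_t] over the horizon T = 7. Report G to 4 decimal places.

G = 10.2068

t=0: π = [0.3000, 0.4000, 0.3000], E[r] = 3.3000, γ^t·E[r] = 3.300000, running G = 3.300000
t=1: π = [0.3700, 0.3400, 0.2900], E[r] = 3.3700, γ^t·E[r] = 2.359000, running G = 5.659000
t=2: π = [0.3410, 0.3640, 0.2950], E[r] = 3.3410, γ^t·E[r] = 1.637090, running G = 7.296090
t=3: π = [0.3525, 0.3544, 0.2931], E[r] = 3.3525, γ^t·E[r] = 1.149908, running G = 8.445998
t=4: π = [0.3479, 0.3582, 0.2939], E[r] = 3.3479, γ^t·E[r] = 0.803828, running G = 9.249826
t=5: π = [0.3497, 0.3567, 0.2936], E[r] = 3.3497, γ^t·E[r] = 0.562990, running G = 9.812816
t=6: π = [0.3490, 0.3573, 0.2937], E[r] = 3.3490, γ^t·E[r] = 0.394006, running G = 10.206822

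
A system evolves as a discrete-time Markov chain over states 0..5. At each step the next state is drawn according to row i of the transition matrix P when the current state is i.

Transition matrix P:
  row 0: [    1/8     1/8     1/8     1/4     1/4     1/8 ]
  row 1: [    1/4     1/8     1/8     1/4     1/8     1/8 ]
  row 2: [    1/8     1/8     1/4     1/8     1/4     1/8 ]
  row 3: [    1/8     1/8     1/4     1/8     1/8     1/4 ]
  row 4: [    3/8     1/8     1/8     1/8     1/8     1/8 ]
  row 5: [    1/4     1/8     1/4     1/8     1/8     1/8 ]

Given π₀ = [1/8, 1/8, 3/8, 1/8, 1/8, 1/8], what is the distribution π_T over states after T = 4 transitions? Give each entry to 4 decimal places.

π = [0.2023, 0.1250, 0.1873, 0.1659, 0.1736, 0.1458]

t=0: π = [0.1250, 0.1250, 0.3750, 0.1250, 0.1250, 0.1250]
t=1: π = [0.1875, 0.1250, 0.2031, 0.1563, 0.1875, 0.1406]
t=2: π = [0.2051, 0.1250, 0.1875, 0.1641, 0.1738, 0.1445]
t=3: π = [0.2021, 0.1250, 0.1870, 0.1663, 0.1741, 0.1455]
t=4: π = [0.2023, 0.1250, 0.1873, 0.1659, 0.1736, 0.1458]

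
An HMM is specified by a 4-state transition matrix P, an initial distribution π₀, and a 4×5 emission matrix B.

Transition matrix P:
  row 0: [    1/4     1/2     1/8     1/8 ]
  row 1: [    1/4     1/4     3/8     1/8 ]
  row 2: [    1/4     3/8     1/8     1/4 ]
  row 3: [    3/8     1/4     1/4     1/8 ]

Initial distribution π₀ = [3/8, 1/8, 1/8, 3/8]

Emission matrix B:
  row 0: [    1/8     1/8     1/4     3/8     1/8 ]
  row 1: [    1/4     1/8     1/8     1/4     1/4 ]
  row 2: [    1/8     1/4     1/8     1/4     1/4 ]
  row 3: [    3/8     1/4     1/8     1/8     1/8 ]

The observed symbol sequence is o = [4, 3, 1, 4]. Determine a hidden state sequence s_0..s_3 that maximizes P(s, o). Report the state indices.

t=0: δ = [4.688e-02, 3.125e-02, 3.125e-02, 4.688e-02]  (obs o_0=4)
t=1: δ = [6.592e-03, 5.859e-03, 2.930e-03, 9.766e-04]  ψ = [3, 0, 1, 2]  (obs o_1=3)
t=2: δ = [2.060e-04, 4.120e-04, 5.493e-04, 2.060e-04]  ψ = [0, 0, 1, 0]  (obs o_2=1)
t=3: δ = [1.717e-05, 5.150e-05, 3.862e-05, 1.717e-05]  ψ = [2, 2, 1, 2]  (obs o_3=4)
backtrack: best end state = 1; path = [0, 1, 2, 1]

path = [0, 1, 2, 1]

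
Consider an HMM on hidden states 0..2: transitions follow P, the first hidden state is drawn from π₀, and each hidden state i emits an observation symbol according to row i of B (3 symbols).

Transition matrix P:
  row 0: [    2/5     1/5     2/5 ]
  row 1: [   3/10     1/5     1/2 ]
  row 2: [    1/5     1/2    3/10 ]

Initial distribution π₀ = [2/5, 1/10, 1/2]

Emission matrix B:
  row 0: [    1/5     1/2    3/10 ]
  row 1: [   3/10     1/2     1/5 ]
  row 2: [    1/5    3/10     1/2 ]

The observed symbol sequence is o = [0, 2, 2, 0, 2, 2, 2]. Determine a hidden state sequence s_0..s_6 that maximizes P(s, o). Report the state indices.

path = [2, 1, 2, 1, 2, 1, 2]

t=0: δ = [8.000e-02, 3.000e-02, 1.000e-01]  (obs o_0=0)
t=1: δ = [9.600e-03, 1.000e-02, 1.600e-02]  ψ = [0, 2, 0]  (obs o_1=2)
t=2: δ = [1.152e-03, 1.600e-03, 2.500e-03]  ψ = [0, 2, 1]  (obs o_2=2)
t=3: δ = [1.000e-04, 3.750e-04, 1.600e-04]  ψ = [2, 2, 1]  (obs o_3=0)
t=4: δ = [3.375e-05, 1.600e-05, 9.375e-05]  ψ = [1, 2, 1]  (obs o_4=2)
t=5: δ = [5.625e-06, 9.375e-06, 1.406e-05]  ψ = [2, 2, 2]  (obs o_5=2)
t=6: δ = [8.437e-07, 1.406e-06, 2.344e-06]  ψ = [1, 2, 1]  (obs o_6=2)
backtrack: best end state = 2; path = [2, 1, 2, 1, 2, 1, 2]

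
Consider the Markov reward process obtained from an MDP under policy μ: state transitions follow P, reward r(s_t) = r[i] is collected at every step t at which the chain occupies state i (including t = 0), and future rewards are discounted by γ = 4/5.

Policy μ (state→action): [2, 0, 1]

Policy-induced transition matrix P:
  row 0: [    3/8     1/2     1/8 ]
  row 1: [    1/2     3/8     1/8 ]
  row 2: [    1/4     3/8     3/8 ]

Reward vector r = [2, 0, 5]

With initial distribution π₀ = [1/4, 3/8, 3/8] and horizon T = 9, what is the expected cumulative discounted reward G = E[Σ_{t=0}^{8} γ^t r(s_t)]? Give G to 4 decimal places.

G = 8.0559

t=0: π = [0.2500, 0.3750, 0.3750], E[r] = 2.3750, γ^t·E[r] = 2.375000, running G = 2.375000
t=1: π = [0.3750, 0.4063, 0.2188], E[r] = 1.8438, γ^t·E[r] = 1.475000, running G = 3.850000
t=2: π = [0.3984, 0.4219, 0.1797], E[r] = 1.6953, γ^t·E[r] = 1.085000, running G = 4.935000
t=3: π = [0.4053, 0.4248, 0.1699], E[r] = 1.6602, γ^t·E[r] = 0.850000, running G = 5.785000
t=4: π = [0.4069, 0.4257, 0.1675], E[r] = 1.6511, γ^t·E[r] = 0.676300, running G = 6.461300
t=5: π = [0.4073, 0.4259, 0.1669], E[r] = 1.6489, γ^t·E[r] = 0.540310, running G = 7.001610
t=6: π = [0.4074, 0.4259, 0.1667], E[r] = 1.6483, γ^t·E[r] = 0.432101, running G = 7.433711
t=7: π = [0.4074, 0.4259, 0.1667], E[r] = 1.6482, γ^t·E[r] = 0.345652, running G = 7.779363
t=8: π = [0.4074, 0.4259, 0.1667], E[r] = 1.6482, γ^t·E[r] = 0.276515, running G = 8.055878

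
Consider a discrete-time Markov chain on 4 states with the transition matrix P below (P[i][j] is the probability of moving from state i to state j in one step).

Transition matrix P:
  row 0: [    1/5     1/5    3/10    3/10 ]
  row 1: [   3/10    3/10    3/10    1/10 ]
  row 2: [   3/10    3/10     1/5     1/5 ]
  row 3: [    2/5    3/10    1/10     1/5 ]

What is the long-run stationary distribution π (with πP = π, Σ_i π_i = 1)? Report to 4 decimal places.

π = [0.2911, 0.2709, 0.2360, 0.2020]

Balance equations π_j = Σ_i π_i·P[i][j]:
  π_0 = 1/5·π_0 + 3/10·π_1 + 3/10·π_2 + 2/5·π_3
  π_1 = 1/5·π_0 + 3/10·π_1 + 3/10·π_2 + 3/10·π_3
  π_2 = 3/10·π_0 + 3/10·π_1 + 1/5·π_2 + 1/10·π_3
  normalize: π_0 + π_1 + π_2 + π_3 = 1
Solving the linear system gives exactly π = [317/1089, 295/1089, 257/1089, 20/99].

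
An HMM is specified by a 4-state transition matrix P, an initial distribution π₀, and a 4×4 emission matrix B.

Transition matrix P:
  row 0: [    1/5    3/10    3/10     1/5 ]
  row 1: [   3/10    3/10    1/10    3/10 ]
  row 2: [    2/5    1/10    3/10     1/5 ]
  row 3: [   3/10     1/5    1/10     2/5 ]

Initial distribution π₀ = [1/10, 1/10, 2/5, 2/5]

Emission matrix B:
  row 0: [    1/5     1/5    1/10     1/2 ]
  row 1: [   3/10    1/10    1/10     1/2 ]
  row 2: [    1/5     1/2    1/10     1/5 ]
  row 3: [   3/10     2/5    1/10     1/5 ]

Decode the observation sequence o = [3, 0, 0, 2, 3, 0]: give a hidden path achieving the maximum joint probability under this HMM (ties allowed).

t=0: δ = [5.000e-02, 5.000e-02, 8.000e-02, 8.000e-02]  (obs o_0=3)
t=1: δ = [6.400e-03, 4.800e-03, 4.800e-03, 9.600e-03]  ψ = [2, 3, 2, 3]  (obs o_1=0)
t=2: δ = [5.760e-04, 5.760e-04, 3.840e-04, 1.152e-03]  ψ = [3, 0, 0, 3]  (obs o_2=0)
t=3: δ = [3.456e-05, 2.304e-05, 1.728e-05, 4.608e-05]  ψ = [3, 3, 0, 3]  (obs o_3=2)
t=4: δ = [6.912e-06, 5.184e-06, 2.074e-06, 3.686e-06]  ψ = [3, 0, 0, 3]  (obs o_4=3)
t=5: δ = [3.110e-07, 6.221e-07, 4.147e-07, 4.666e-07]  ψ = [1, 0, 0, 1]  (obs o_5=0)
backtrack: best end state = 1; path = [3, 3, 3, 3, 0, 1]

path = [3, 3, 3, 3, 0, 1]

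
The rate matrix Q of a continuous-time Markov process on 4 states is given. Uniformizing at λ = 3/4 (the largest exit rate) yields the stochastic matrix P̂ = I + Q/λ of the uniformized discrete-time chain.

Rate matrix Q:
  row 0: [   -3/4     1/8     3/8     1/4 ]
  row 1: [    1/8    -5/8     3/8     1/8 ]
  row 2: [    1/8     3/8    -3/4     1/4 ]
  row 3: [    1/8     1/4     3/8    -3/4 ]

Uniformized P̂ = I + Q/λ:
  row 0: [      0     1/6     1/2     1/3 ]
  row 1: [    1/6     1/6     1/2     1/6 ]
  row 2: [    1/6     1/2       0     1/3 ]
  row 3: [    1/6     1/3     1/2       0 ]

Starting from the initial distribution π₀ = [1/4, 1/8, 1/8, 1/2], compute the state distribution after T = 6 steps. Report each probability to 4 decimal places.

π = [0.1429, 0.3146, 0.3301, 0.2125]

t=0: π = [0.2500, 0.1250, 0.1250, 0.5000]
t=1: π = [0.1250, 0.2917, 0.4375, 0.1458]
t=2: π = [0.1458, 0.3368, 0.2813, 0.2361]
t=3: π = [0.1424, 0.2998, 0.3594, 0.1985]
t=4: π = [0.1429, 0.3195, 0.3203, 0.2172]
t=5: π = [0.1428, 0.3096, 0.3398, 0.2077]
t=6: π = [0.1429, 0.3146, 0.3301, 0.2125]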